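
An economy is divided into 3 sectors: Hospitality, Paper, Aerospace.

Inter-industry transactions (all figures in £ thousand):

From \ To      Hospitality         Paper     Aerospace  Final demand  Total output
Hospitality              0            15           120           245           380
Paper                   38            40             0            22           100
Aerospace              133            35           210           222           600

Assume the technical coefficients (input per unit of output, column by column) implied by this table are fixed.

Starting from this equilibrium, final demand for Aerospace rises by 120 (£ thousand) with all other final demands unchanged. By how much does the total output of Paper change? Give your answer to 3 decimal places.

Technical coefficients a_ij = z_ij / X_j:
  a_11 = 0/380 = 0.00, a_21 = 38/380 = 0.10, a_31 = 133/380 = 0.35
  a_12 = 15/100 = 0.15, a_22 = 40/100 = 0.40, a_32 = 35/100 = 0.35
  a_13 = 120/600 = 0.20, a_23 = 0/600 = 0.00, a_33 = 210/600 = 0.35
I − A =
  [   1.00    -0.15    -0.20]
  [  -0.10     0.60     0.00]
  [  -0.35    -0.35     0.65]
Cofactors of I−A, C_ij = (−1)^(i+j)·(minor ij) (rows/columns in the sector order above):
  C_11 = (0.60)(0.65) − (0.00)(-0.35) = 0.3900
  C_12 = −[(-0.10)(0.65) − (0.00)(-0.35)] = 0.0650
  C_13 = (-0.10)(-0.35) − (0.60)(-0.35) = 0.2450
  C_21 = −[(-0.15)(0.65) − (-0.20)(-0.35)] = 0.1675
  C_22 = (1.00)(0.65) − (-0.20)(-0.35) = 0.5800
  C_23 = −[(1.00)(-0.35) − (-0.15)(-0.35)] = 0.4025
  C_31 = (-0.15)(0.00) − (-0.20)(0.60) = 0.1200
  C_32 = −[(1.00)(0.00) − (-0.20)(-0.10)] = 0.0200
  C_33 = (1.00)(0.60) − (-0.15)(-0.10) = 0.5850
det(I−A) = Σ_j (I−A)_1j·C_1j = (1.00)(0.3900) + (-0.15)(0.0650) + (-0.20)(0.2450) = 0.33125
adj(I−A) = Cᵀ =
  [ 0.3900   0.1675   0.1200]
  [ 0.0650   0.5800   0.0200]
  [ 0.2450   0.4025   0.5850]
(I − A)⁻¹ = adj(I−A) / det(I−A) ≈
  [   1.1774     0.5057     0.3623]
  [   0.1962     1.7509     0.0604]
  [   0.7396     1.2151     1.7660]
Δx = (I − A)⁻¹ Δd with Δd having +120 in the Aerospace component and 0 elsewhere.
So Δx_2 = L_23 · (+120), where L_23 = adj(I−A)_23 / det(I−A) = 0.0200 / 0.33125.
Δx_2 = 0.0200 × (+120) / 0.33125 = 2.40 / 0.33125 ≈ 7.245.

Δx_2 = 7.245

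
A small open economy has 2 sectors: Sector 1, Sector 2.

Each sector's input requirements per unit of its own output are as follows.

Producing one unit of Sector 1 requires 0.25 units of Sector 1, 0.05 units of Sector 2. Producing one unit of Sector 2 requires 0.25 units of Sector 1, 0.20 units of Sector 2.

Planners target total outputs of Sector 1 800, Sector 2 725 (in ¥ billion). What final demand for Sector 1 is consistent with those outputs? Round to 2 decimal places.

d_1 = 418.75

I − A =
  [   0.75    -0.25]
  [  -0.05     0.80]
d = (I − A) x:
  d_1 = (+0.75)·800 + (-0.25)·725 = 418.75
  d_2 = (-0.05)·800 + (+0.80)·725 = 540.00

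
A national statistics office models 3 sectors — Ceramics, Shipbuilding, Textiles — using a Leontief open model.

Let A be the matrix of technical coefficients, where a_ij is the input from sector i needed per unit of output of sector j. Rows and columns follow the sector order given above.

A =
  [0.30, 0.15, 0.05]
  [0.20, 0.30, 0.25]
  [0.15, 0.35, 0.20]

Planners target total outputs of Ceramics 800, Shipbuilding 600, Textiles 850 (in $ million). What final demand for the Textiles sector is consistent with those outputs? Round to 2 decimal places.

d_T = 350.00

I − A =
  [   0.70    -0.15    -0.05]
  [  -0.20     0.70    -0.25]
  [  -0.15    -0.35     0.80]
d = (I − A) x:
  d_C = (+0.70)·800 + (-0.15)·600 + (-0.05)·850 = 427.50
  d_S = (-0.20)·800 + (+0.70)·600 + (-0.25)·850 = 47.50
  d_T = (-0.15)·800 + (-0.35)·600 + (+0.80)·850 = 350.00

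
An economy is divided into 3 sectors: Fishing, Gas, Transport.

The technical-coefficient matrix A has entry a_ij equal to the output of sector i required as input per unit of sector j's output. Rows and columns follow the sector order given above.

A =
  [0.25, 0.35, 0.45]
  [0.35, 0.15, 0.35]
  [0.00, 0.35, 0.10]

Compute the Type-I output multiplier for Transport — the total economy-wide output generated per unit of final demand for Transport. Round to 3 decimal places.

m_3 = 4.550

I − A =
  [   0.75    -0.35    -0.45]
  [  -0.35     0.85    -0.35]
  [   0.00    -0.35     0.90]
Cofactors of I−A, C_ij = (−1)^(i+j)·(minor ij) (rows/columns in the sector order above):
  C_11 = (0.85)(0.90) − (-0.35)(-0.35) = 0.6425
  C_12 = −[(-0.35)(0.90) − (-0.35)(0.00)] = 0.3150
  C_13 = (-0.35)(-0.35) − (0.85)(0.00) = 0.1225
  C_21 = −[(-0.35)(0.90) − (-0.45)(-0.35)] = 0.4725
  C_22 = (0.75)(0.90) − (-0.45)(0.00) = 0.6750
  C_23 = −[(0.75)(-0.35) − (-0.35)(0.00)] = 0.2625
  C_31 = (-0.35)(-0.35) − (-0.45)(0.85) = 0.5050
  C_32 = −[(0.75)(-0.35) − (-0.45)(-0.35)] = 0.4200
  C_33 = (0.75)(0.85) − (-0.35)(-0.35) = 0.5150
det(I−A) = Σ_j (I−A)_1j·C_1j = (0.75)(0.6425) + (-0.35)(0.3150) + (-0.45)(0.1225) = 0.3165
adj(I−A) = Cᵀ =
  [ 0.6425   0.4725   0.5050]
  [ 0.3150   0.6750   0.4200]
  [ 0.1225   0.2625   0.5150]
(I − A)⁻¹ = adj(I−A) / det(I−A) ≈
  [   2.0300     1.4929     1.5956]
  [   0.9953     2.1327     1.3270]
  [   0.3870     0.8294     1.6272]
The output multiplier for sector j is the column-j sum of the Leontief inverse (I − A)⁻¹ = adj(I−A) / det(I−A).
Column 3 of adj(I−A): (0.5050, 0.4200, 0.5150); det(I−A) = 0.3165.
m_3 = (0.5050 + 0.4200 + 0.5150) / 0.3165 = 1.44 / 0.3165 ≈ 4.550.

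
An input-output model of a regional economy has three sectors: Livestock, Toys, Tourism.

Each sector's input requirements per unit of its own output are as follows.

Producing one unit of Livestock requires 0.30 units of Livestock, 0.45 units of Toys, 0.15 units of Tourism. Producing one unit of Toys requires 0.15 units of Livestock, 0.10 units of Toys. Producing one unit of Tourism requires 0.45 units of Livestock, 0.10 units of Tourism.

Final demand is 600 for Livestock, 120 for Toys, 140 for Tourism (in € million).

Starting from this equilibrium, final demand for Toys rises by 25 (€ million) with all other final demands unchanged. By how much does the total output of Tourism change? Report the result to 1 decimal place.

I − A =
  [   0.70    -0.15    -0.45]
  [  -0.45     0.90     0.00]
  [  -0.15     0.00     0.90]
Cofactors of I−A, C_ij = (−1)^(i+j)·(minor ij) (rows/columns in the sector order above):
  C_11 = (0.90)(0.90) − (0.00)(0.00) = 0.8100
  C_12 = −[(-0.45)(0.90) − (0.00)(-0.15)] = 0.4050
  C_13 = (-0.45)(0.00) − (0.90)(-0.15) = 0.1350
  C_21 = −[(-0.15)(0.90) − (-0.45)(0.00)] = 0.1350
  C_22 = (0.70)(0.90) − (-0.45)(-0.15) = 0.5625
  C_23 = −[(0.70)(0.00) − (-0.15)(-0.15)] = 0.0225
  C_31 = (-0.15)(0.00) − (-0.45)(0.90) = 0.4050
  C_32 = −[(0.70)(0.00) − (-0.45)(-0.45)] = 0.2025
  C_33 = (0.70)(0.90) − (-0.15)(-0.45) = 0.5625
det(I−A) = Σ_j (I−A)_1j·C_1j = (0.70)(0.8100) + (-0.15)(0.4050) + (-0.45)(0.1350) = 0.4455
adj(I−A) = Cᵀ =
  [ 0.8100   0.1350   0.4050]
  [ 0.4050   0.5625   0.2025]
  [ 0.1350   0.0225   0.5625]
(I − A)⁻¹ = adj(I−A) / det(I−A) ≈
  [   1.8182     0.3030     0.9091]
  [   0.9091     1.2626     0.4545]
  [   0.3030     0.0505     1.2626]
Δx = (I − A)⁻¹ Δd with Δd having +25 in the Toys component and 0 elsewhere.
So Δx_3 = L_32 · (+25), where L_32 = adj(I−A)_32 / det(I−A) = 0.0225 / 0.4455.
Δx_3 = 0.0225 × (+25) / 0.4455 = 0.5625 / 0.4455 ≈ 1.3.

Δx_3 = 1.3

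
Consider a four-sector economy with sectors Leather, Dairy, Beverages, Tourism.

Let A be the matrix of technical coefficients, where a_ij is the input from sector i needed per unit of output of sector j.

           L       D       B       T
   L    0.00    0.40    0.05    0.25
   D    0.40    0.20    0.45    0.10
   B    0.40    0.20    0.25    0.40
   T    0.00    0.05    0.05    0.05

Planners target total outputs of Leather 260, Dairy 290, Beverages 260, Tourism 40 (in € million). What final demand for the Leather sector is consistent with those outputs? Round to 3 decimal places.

I − A =
  [   1.00    -0.40    -0.05    -0.25]
  [  -0.40     0.80    -0.45    -0.10]
  [  -0.40    -0.20     0.75    -0.40]
  [   0.00    -0.05    -0.05     0.95]
d = (I − A) x:
  d_L = (+1.00)·260 + (-0.40)·290 + (-0.05)·260 + (-0.25)·40 = 121.000
  d_D = (-0.40)·260 + (+0.80)·290 + (-0.45)·260 + (-0.10)·40 = 7.000
  d_B = (-0.40)·260 + (-0.20)·290 + (+0.75)·260 + (-0.40)·40 = 17.000
  d_T = (+0.00)·260 + (-0.05)·290 + (-0.05)·260 + (+0.95)·40 = 10.500

d_L = 121.000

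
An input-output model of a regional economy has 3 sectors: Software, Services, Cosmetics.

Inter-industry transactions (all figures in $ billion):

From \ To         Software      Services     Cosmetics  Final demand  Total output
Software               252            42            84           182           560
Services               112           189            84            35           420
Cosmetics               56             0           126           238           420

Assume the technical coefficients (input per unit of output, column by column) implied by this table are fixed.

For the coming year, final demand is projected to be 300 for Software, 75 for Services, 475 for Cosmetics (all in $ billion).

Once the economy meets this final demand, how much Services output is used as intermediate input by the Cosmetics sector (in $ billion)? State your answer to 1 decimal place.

Technical coefficients a_ij = z_ij / X_j:
  a_11 = 252/560 = 0.45, a_21 = 112/560 = 0.20, a_31 = 56/560 = 0.10
  a_12 = 42/420 = 0.10, a_22 = 189/420 = 0.45, a_32 = 0/420 = 0.00
  a_13 = 84/420 = 0.20, a_23 = 84/420 = 0.20, a_33 = 126/420 = 0.30
I − A =
  [   0.55    -0.10    -0.20]
  [  -0.20     0.55    -0.20]
  [  -0.10     0.00     0.70]
Cofactors of I−A, C_ij = (−1)^(i+j)·(minor ij) (rows/columns in the sector order above):
  C_11 = (0.55)(0.70) − (-0.20)(0.00) = 0.3850
  C_12 = −[(-0.20)(0.70) − (-0.20)(-0.10)] = 0.1600
  C_13 = (-0.20)(0.00) − (0.55)(-0.10) = 0.0550
  C_21 = −[(-0.10)(0.70) − (-0.20)(0.00)] = 0.0700
  C_22 = (0.55)(0.70) − (-0.20)(-0.10) = 0.3650
  C_23 = −[(0.55)(0.00) − (-0.10)(-0.10)] = 0.0100
  C_31 = (-0.10)(-0.20) − (-0.20)(0.55) = 0.1300
  C_32 = −[(0.55)(-0.20) − (-0.20)(-0.20)] = 0.1500
  C_33 = (0.55)(0.55) − (-0.10)(-0.20) = 0.2825
det(I−A) = Σ_j (I−A)_1j·C_1j = (0.55)(0.3850) + (-0.10)(0.1600) + (-0.20)(0.0550) = 0.18475
adj(I−A) = Cᵀ =
  [ 0.3850   0.0700   0.1300]
  [ 0.1600   0.3650   0.1500]
  [ 0.0550   0.0100   0.2825]
(I − A)⁻¹ = adj(I−A) / det(I−A) ≈
  [   2.0839     0.3789     0.7037]
  [   0.8660     1.9756     0.8119]
  [   0.2977     0.0541     1.5291]
First solve x = (I − A)⁻¹ d = adj(I−A)·d / det(I−A); in particular x_3 = (0.0550·300 + 0.0100·75 + 0.2825·475) / 0.18475 = 151.4375 / 0.18475 ≈ 819.689.
Intermediate flow from 2 to 3: z_23 = a_23 · x_3 = 0.20 × 151.4375 / 0.18475 = 30.2875 / 0.18475 ≈ 163.9.

z_23 = 163.9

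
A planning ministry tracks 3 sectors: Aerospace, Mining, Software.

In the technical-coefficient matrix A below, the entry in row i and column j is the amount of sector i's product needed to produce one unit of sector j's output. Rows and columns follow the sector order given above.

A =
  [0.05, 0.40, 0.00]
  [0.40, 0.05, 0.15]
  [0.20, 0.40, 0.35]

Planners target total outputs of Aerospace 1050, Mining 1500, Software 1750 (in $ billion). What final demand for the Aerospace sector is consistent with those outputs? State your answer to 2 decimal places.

d_1 = 397.50

I − A =
  [   0.95    -0.40     0.00]
  [  -0.40     0.95    -0.15]
  [  -0.20    -0.40     0.65]
d = (I − A) x:
  d_1 = (+0.95)·1050 + (-0.40)·1500 + (+0.00)·1750 = 397.50
  d_2 = (-0.40)·1050 + (+0.95)·1500 + (-0.15)·1750 = 742.50
  d_3 = (-0.20)·1050 + (-0.40)·1500 + (+0.65)·1750 = 327.50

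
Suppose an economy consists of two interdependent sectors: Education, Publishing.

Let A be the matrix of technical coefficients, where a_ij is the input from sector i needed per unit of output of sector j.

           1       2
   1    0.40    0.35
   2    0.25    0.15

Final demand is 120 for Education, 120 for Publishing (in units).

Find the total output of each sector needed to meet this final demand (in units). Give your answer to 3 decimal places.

x_1 = 340.828, x_2 = 241.420

I − A =
  [   0.60    -0.35]
  [  -0.25     0.85]
det(I−A) = (0.60)(0.85) − (-0.35)(-0.25) = 0.4225
adj(I−A) = [[0.85, 0.35], [0.25, 0.60]]
(I − A)⁻¹ = adj(I−A) / det(I−A) ≈
  [   2.0118     0.8284]
  [   0.5917     1.4201]
x = (I − A)⁻¹ d = adj(I−A)·d / det(I−A), with det(I−A) = 0.4225:
  x_1 = (0.85·120 + 0.35·120) / 0.4225 = 144.00 / 0.4225 ≈ 340.828
  x_2 = (0.25·120 + 0.60·120) / 0.4225 = 102.00 / 0.4225 ≈ 241.420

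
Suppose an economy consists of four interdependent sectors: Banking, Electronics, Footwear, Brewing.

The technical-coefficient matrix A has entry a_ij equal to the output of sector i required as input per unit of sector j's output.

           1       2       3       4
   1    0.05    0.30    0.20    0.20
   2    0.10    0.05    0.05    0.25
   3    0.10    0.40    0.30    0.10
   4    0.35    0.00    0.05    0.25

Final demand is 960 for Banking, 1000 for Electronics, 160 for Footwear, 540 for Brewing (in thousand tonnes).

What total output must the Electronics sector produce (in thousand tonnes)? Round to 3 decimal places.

x_2 = 1941.959

I − A =
  [   0.95    -0.30    -0.20    -0.20]
  [  -0.10     0.95    -0.05    -0.25]
  [  -0.10    -0.40     0.70    -0.10]
  [  -0.35     0.00    -0.05     0.75]
Compute the cofactors C_ij = (−1)^(i+j)·(3×3 minor ij) of I−A; the adjugate is their transpose:
adj(I−A) = Cᵀ =
  [ 0.474000   0.220000   0.167000   0.222000]
  [ 0.120000   0.422000   0.077500   0.183000]
  [ 0.169500   0.290000   0.561625   0.216750]
  [ 0.232500   0.122000   0.115375   0.563250]
det(I−A) = Σ_j (I−A)_1j·C_1j = (0.95)(0.474000) + (-0.30)(0.120000) + (-0.20)(0.169500) + (-0.20)(0.232500) = 0.3339
(I − A)⁻¹ = adj(I−A) / det(I−A) ≈
  [   1.4196     0.6589     0.5001     0.6649]
  [   0.3594     1.2639     0.2321     0.5481]
  [   0.5076     0.8685     1.6820     0.6491]
  [   0.6963     0.3654     0.3455     1.6869]
x = (I − A)⁻¹ d = adj(I−A)·d / det(I−A), with det(I−A) = 0.3339:
  x_1 = (0.474000·960 + 0.220000·1000 + 0.167000·160 + 0.222000·540) / 0.3339 = 821.64 / 0.3339 ≈ 2460.737
  x_2 = (0.120000·960 + 0.422000·1000 + 0.077500·160 + 0.183000·540) / 0.3339 = 648.42 / 0.3339 ≈ 1941.959
  x_3 = (0.169500·960 + 0.290000·1000 + 0.561625·160 + 0.216750·540) / 0.3339 = 659.625 / 0.3339 ≈ 1975.517
  x_4 = (0.232500·960 + 0.122000·1000 + 0.115375·160 + 0.563250·540) / 0.3339 = 667.815 / 0.3339 ≈ 2000.045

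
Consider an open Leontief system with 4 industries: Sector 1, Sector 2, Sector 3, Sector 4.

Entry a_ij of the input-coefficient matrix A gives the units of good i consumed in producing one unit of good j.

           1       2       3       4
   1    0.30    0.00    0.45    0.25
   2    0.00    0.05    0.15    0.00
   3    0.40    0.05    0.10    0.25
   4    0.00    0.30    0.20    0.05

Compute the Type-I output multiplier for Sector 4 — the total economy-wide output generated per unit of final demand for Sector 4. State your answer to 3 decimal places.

I − A =
  [   0.70     0.00    -0.45    -0.25]
  [   0.00     0.95    -0.15     0.00]
  [  -0.40    -0.05     0.90    -0.25]
  [   0.00    -0.30    -0.20     0.95]
Compute the cofactors C_ij = (−1)^(i+j)·(3×3 minor ij) of I−A; the adjugate is their transpose:
adj(I−A) = Cᵀ =
  [ 0.746375   0.125125   0.464875   0.318750]
  [ 0.057000   0.372500   0.099750   0.041250]
  [ 0.361000   0.115750   0.631750   0.261250]
  [ 0.094000   0.142000   0.164500   0.422250]
det(I−A) = Σ_j (I−A)_1j·C_1j = (0.70)(0.746375) + (0.00)(0.057000) + (-0.45)(0.361000) + (-0.25)(0.094000) = 0.3365125
(I − A)⁻¹ = adj(I−A) / det(I−A) ≈
  [   2.2180     0.3718     1.3814     0.9472]
  [   0.1694     1.1069     0.2964     0.1226]
  [   1.0728     0.3440     1.8773     0.7763]
  [   0.2793     0.4220     0.4888     1.2548]
The output multiplier for sector j is the column-j sum of the Leontief inverse (I − A)⁻¹ = adj(I−A) / det(I−A).
Column 4 of adj(I−A): (0.318750, 0.041250, 0.261250, 0.422250); det(I−A) = 0.3365125.
m_4 = (0.318750 + 0.041250 + 0.261250 + 0.422250) / 0.3365125 = 1.0435 / 0.3365125 ≈ 3.101.

m_4 = 3.101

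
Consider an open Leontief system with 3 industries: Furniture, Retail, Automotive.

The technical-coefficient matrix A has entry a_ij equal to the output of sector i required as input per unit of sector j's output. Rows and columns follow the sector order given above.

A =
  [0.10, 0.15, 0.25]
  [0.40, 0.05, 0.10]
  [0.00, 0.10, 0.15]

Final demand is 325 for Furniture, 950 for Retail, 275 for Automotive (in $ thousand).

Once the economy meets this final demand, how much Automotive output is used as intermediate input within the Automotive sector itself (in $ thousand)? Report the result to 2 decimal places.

I − A =
  [   0.90    -0.15    -0.25]
  [  -0.40     0.95    -0.10]
  [   0.00    -0.10     0.85]
Cofactors of I−A, C_ij = (−1)^(i+j)·(minor ij) (rows/columns in the sector order above):
  C_11 = (0.95)(0.85) − (-0.10)(-0.10) = 0.7975
  C_12 = −[(-0.40)(0.85) − (-0.10)(0.00)] = 0.3400
  C_13 = (-0.40)(-0.10) − (0.95)(0.00) = 0.0400
  C_21 = −[(-0.15)(0.85) − (-0.25)(-0.10)] = 0.1525
  C_22 = (0.90)(0.85) − (-0.25)(0.00) = 0.7650
  C_23 = −[(0.90)(-0.10) − (-0.15)(0.00)] = 0.0900
  C_31 = (-0.15)(-0.10) − (-0.25)(0.95) = 0.2525
  C_32 = −[(0.90)(-0.10) − (-0.25)(-0.40)] = 0.1900
  C_33 = (0.90)(0.95) − (-0.15)(-0.40) = 0.7950
det(I−A) = Σ_j (I−A)_1j·C_1j = (0.90)(0.7975) + (-0.15)(0.3400) + (-0.25)(0.0400) = 0.65675
adj(I−A) = Cᵀ =
  [ 0.7975   0.1525   0.2525]
  [ 0.3400   0.7650   0.1900]
  [ 0.0400   0.0900   0.7950]
(I − A)⁻¹ = adj(I−A) / det(I−A) ≈
  [   1.2143     0.2322     0.3845]
  [   0.5177     1.1648     0.2893]
  [   0.0609     0.1370     1.2105]
First solve x = (I − A)⁻¹ d = adj(I−A)·d / det(I−A); in particular x_A = (0.0400·325 + 0.0900·950 + 0.7950·275) / 0.65675 = 317.125 / 0.65675 ≈ 482.8702.
Intermediate flow from A to A: z_AA = a_AA · x_A = 0.15 × 317.125 / 0.65675 = 47.56875 / 0.65675 ≈ 72.43.

z_AA = 72.43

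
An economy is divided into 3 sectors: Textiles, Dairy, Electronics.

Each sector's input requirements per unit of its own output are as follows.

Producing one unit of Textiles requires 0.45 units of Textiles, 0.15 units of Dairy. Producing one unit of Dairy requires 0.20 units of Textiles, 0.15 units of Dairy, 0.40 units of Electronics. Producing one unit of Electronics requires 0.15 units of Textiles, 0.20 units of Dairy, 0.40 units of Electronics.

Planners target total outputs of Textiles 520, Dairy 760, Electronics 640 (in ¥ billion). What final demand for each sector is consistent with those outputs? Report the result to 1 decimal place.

I − A =
  [   0.55    -0.20    -0.15]
  [  -0.15     0.85    -0.20]
  [   0.00    -0.40     0.60]
d = (I − A) x:
  d_1 = (+0.55)·520 + (-0.20)·760 + (-0.15)·640 = 38.0
  d_2 = (-0.15)·520 + (+0.85)·760 + (-0.20)·640 = 440.0
  d_3 = (+0.00)·520 + (-0.40)·760 + (+0.60)·640 = 80.0

d_1 = 38.0, d_2 = 440.0, d_3 = 80.0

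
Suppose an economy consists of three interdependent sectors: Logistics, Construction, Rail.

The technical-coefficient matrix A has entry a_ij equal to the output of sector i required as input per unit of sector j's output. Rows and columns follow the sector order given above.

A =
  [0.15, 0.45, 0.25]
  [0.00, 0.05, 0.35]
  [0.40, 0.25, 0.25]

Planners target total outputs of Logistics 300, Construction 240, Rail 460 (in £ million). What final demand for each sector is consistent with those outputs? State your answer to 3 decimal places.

I − A =
  [   0.85    -0.45    -0.25]
  [   0.00     0.95    -0.35]
  [  -0.40    -0.25     0.75]
d = (I − A) x:
  d_L = (+0.85)·300 + (-0.45)·240 + (-0.25)·460 = 32.000
  d_C = (+0.00)·300 + (+0.95)·240 + (-0.35)·460 = 67.000
  d_R = (-0.40)·300 + (-0.25)·240 + (+0.75)·460 = 165.000

d_L = 32.000, d_C = 67.000, d_R = 165.000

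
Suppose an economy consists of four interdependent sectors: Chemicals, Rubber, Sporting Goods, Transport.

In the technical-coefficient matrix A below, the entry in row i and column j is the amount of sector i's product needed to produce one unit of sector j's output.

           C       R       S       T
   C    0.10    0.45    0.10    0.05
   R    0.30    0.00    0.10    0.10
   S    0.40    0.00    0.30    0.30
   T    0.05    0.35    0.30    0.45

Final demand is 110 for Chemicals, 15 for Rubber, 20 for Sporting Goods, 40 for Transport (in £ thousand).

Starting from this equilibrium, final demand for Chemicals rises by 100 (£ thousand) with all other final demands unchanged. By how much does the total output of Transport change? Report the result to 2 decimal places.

I − A =
  [   0.90    -0.45    -0.10    -0.05]
  [  -0.30     1.00    -0.10    -0.10]
  [  -0.40     0.00     0.70    -0.30]
  [  -0.05    -0.35    -0.30     0.55]
Compute the cofactors C_ij = (−1)^(i+j)·(3×3 minor ij) of I−A; the adjugate is their transpose:
adj(I−A) = Cᵀ =
  [ 0.26000   0.15550   0.10650   0.11000]
  [ 0.12750   0.23425   0.09775   0.10750]
  [ 0.25250   0.20725   0.37925   0.26750]
  [ 0.24250   0.27625   0.27875   0.47750]
det(I−A) = Σ_j (I−A)_1j·C_1j = (0.90)(0.26000) + (-0.45)(0.12750) + (-0.10)(0.25250) + (-0.05)(0.24250) = 0.13925
(I − A)⁻¹ = adj(I−A) / det(I−A) ≈
  [   1.8671     1.1167     0.7648     0.7899]
  [   0.9156     1.6822     0.7020     0.7720]
  [   1.8133     1.4883     2.7235     1.9210]
  [   1.7415     1.9838     2.0018     3.4291]
Δx = (I − A)⁻¹ Δd with Δd having +100 in the Chemicals component and 0 elsewhere.
So Δx_T = L_TC · (+100), where L_TC = adj(I−A)_TC / det(I−A) = 0.24250 / 0.13925.
Δx_T = 0.24250 × (+100) / 0.13925 = 24.25 / 0.13925 ≈ 174.15.

Δx_T = 174.15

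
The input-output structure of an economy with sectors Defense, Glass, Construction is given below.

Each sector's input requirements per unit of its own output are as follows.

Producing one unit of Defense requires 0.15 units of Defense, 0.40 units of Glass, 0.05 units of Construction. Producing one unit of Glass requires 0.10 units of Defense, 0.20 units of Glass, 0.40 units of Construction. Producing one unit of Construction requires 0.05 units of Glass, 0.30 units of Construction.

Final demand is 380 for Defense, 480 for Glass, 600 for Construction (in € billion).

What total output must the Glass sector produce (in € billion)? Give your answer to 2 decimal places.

I − A =
  [   0.85    -0.10     0.00]
  [  -0.40     0.80    -0.05]
  [  -0.05    -0.40     0.70]
Cofactors of I−A, C_ij = (−1)^(i+j)·(minor ij) (rows/columns in the sector order above):
  C_11 = (0.80)(0.70) − (-0.05)(-0.40) = 0.5400
  C_12 = −[(-0.40)(0.70) − (-0.05)(-0.05)] = 0.2825
  C_13 = (-0.40)(-0.40) − (0.80)(-0.05) = 0.2000
  C_21 = −[(-0.10)(0.70) − (0.00)(-0.40)] = 0.0700
  C_22 = (0.85)(0.70) − (0.00)(-0.05) = 0.5950
  C_23 = −[(0.85)(-0.40) − (-0.10)(-0.05)] = 0.3450
  C_31 = (-0.10)(-0.05) − (0.00)(0.80) = 0.0050
  C_32 = −[(0.85)(-0.05) − (0.00)(-0.40)] = 0.0425
  C_33 = (0.85)(0.80) − (-0.10)(-0.40) = 0.6400
det(I−A) = Σ_j (I−A)_1j·C_1j = (0.85)(0.5400) + (-0.10)(0.2825) + (0.00)(0.2000) = 0.43075
adj(I−A) = Cᵀ =
  [ 0.5400   0.0700   0.0050]
  [ 0.2825   0.5950   0.0425]
  [ 0.2000   0.3450   0.6400]
(I − A)⁻¹ = adj(I−A) / det(I−A) ≈
  [   1.2536     0.1625     0.0116]
  [   0.6558     1.3813     0.0987]
  [   0.4643     0.8009     1.4858]
x = (I − A)⁻¹ d = adj(I−A)·d / det(I−A), with det(I−A) = 0.43075:
  x_1 = (0.5400·380 + 0.0700·480 + 0.0050·600) / 0.43075 = 241.80 / 0.43075 ≈ 561.35
  x_2 = (0.2825·380 + 0.5950·480 + 0.0425·600) / 0.43075 = 418.45 / 0.43075 ≈ 971.45
  x_3 = (0.2000·380 + 0.3450·480 + 0.6400·600) / 0.43075 = 625.60 / 0.43075 ≈ 1452.35

x_2 = 971.45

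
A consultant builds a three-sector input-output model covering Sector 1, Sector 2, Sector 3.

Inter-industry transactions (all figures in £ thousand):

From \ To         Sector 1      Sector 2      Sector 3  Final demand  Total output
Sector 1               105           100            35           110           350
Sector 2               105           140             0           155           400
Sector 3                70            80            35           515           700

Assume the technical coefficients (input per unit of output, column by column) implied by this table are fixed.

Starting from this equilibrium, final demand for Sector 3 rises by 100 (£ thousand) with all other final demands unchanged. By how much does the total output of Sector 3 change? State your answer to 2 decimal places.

Δx_3 = 108.11

Technical coefficients a_ij = z_ij / X_j:
  a_11 = 105/350 = 0.30, a_21 = 105/350 = 0.30, a_31 = 70/350 = 0.20
  a_12 = 100/400 = 0.25, a_22 = 140/400 = 0.35, a_32 = 80/400 = 0.20
  a_13 = 35/700 = 0.05, a_23 = 0/700 = 0.00, a_33 = 35/700 = 0.05
I − A =
  [   0.70    -0.25    -0.05]
  [  -0.30     0.65     0.00]
  [  -0.20    -0.20     0.95]
Cofactors of I−A, C_ij = (−1)^(i+j)·(minor ij) (rows/columns in the sector order above):
  C_11 = (0.65)(0.95) − (0.00)(-0.20) = 0.6175
  C_12 = −[(-0.30)(0.95) − (0.00)(-0.20)] = 0.2850
  C_13 = (-0.30)(-0.20) − (0.65)(-0.20) = 0.1900
  C_21 = −[(-0.25)(0.95) − (-0.05)(-0.20)] = 0.2475
  C_22 = (0.70)(0.95) − (-0.05)(-0.20) = 0.6550
  C_23 = −[(0.70)(-0.20) − (-0.25)(-0.20)] = 0.1900
  C_31 = (-0.25)(0.00) − (-0.05)(0.65) = 0.0325
  C_32 = −[(0.70)(0.00) − (-0.05)(-0.30)] = 0.0150
  C_33 = (0.70)(0.65) − (-0.25)(-0.30) = 0.3800
det(I−A) = Σ_j (I−A)_1j·C_1j = (0.70)(0.6175) + (-0.25)(0.2850) + (-0.05)(0.1900) = 0.3515
adj(I−A) = Cᵀ =
  [ 0.6175   0.2475   0.0325]
  [ 0.2850   0.6550   0.0150]
  [ 0.1900   0.1900   0.3800]
(I − A)⁻¹ = adj(I−A) / det(I−A) ≈
  [   1.7568     0.7041     0.0925]
  [   0.8108     1.8634     0.0427]
  [   0.5405     0.5405     1.0811]
Δx = (I − A)⁻¹ Δd with Δd having +100 in the Sector 3 component and 0 elsewhere.
So Δx_3 = L_33 · (+100), where L_33 = adj(I−A)_33 / det(I−A) = 0.3800 / 0.3515.
Δx_3 = 0.3800 × (+100) / 0.3515 = 38.00 / 0.3515 ≈ 108.11.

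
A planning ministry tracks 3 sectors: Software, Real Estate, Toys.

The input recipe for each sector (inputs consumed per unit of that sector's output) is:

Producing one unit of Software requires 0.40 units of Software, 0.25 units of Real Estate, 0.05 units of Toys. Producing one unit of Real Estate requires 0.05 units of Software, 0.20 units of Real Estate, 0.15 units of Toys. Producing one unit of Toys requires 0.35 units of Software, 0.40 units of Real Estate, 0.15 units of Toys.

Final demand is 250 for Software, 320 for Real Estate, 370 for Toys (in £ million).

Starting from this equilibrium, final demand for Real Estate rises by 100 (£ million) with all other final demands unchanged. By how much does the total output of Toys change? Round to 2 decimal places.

Δx_3 = 27.76

I − A =
  [   0.60    -0.05    -0.35]
  [  -0.25     0.80    -0.40]
  [  -0.05    -0.15     0.85]
Cofactors of I−A, C_ij = (−1)^(i+j)·(minor ij) (rows/columns in the sector order above):
  C_11 = (0.80)(0.85) − (-0.40)(-0.15) = 0.6200
  C_12 = −[(-0.25)(0.85) − (-0.40)(-0.05)] = 0.2325
  C_13 = (-0.25)(-0.15) − (0.80)(-0.05) = 0.0775
  C_21 = −[(-0.05)(0.85) − (-0.35)(-0.15)] = 0.0950
  C_22 = (0.60)(0.85) − (-0.35)(-0.05) = 0.4925
  C_23 = −[(0.60)(-0.15) − (-0.05)(-0.05)] = 0.0925
  C_31 = (-0.05)(-0.40) − (-0.35)(0.80) = 0.3000
  C_32 = −[(0.60)(-0.40) − (-0.35)(-0.25)] = 0.3275
  C_33 = (0.60)(0.80) − (-0.05)(-0.25) = 0.4675
det(I−A) = Σ_j (I−A)_1j·C_1j = (0.60)(0.6200) + (-0.05)(0.2325) + (-0.35)(0.0775) = 0.33325
adj(I−A) = Cᵀ =
  [ 0.6200   0.0950   0.3000]
  [ 0.2325   0.4925   0.3275]
  [ 0.0775   0.0925   0.4675]
(I − A)⁻¹ = adj(I−A) / det(I−A) ≈
  [   1.8605     0.2851     0.9002]
  [   0.6977     1.4779     0.9827]
  [   0.2326     0.2776     1.4029]
Δx = (I − A)⁻¹ Δd with Δd having +100 in the Real Estate component and 0 elsewhere.
So Δx_3 = L_32 · (+100), where L_32 = adj(I−A)_32 / det(I−A) = 0.0925 / 0.33325.
Δx_3 = 0.0925 × (+100) / 0.33325 = 9.25 / 0.33325 ≈ 27.76.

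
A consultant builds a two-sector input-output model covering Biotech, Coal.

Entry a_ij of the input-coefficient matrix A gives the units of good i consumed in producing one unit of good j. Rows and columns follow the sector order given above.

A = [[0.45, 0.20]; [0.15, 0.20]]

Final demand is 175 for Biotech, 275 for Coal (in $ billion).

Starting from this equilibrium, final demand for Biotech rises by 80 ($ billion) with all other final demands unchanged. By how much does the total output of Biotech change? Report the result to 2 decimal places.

I − A =
  [   0.55    -0.20]
  [  -0.15     0.80]
det(I−A) = (0.55)(0.80) − (-0.20)(-0.15) = 0.4100
adj(I−A) = [[0.80, 0.20], [0.15, 0.55]]
(I − A)⁻¹ = adj(I−A) / det(I−A) ≈
  [   1.9512     0.4878]
  [   0.3659     1.3415]
Δx = (I − A)⁻¹ Δd with Δd having +80 in the Biotech component and 0 elsewhere.
So Δx_1 = L_11 · (+80), where L_11 = adj(I−A)_11 / det(I−A) = 0.80 / 0.4100.
Δx_1 = 0.80 × (+80) / 0.4100 = 64.00 / 0.4100 ≈ 156.10.

Δx_1 = 156.10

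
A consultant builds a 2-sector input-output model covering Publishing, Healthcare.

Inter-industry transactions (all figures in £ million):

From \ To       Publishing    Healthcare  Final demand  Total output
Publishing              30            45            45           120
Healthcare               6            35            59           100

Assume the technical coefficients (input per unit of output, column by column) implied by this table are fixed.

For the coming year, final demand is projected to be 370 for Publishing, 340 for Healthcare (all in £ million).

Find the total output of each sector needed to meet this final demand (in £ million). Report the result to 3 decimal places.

Technical coefficients a_ij = z_ij / X_j:
  a_11 = 30/120 = 0.25, a_21 = 6/120 = 0.05
  a_12 = 45/100 = 0.45, a_22 = 35/100 = 0.35
I − A =
  [   0.75    -0.45]
  [  -0.05     0.65]
det(I−A) = (0.75)(0.65) − (-0.45)(-0.05) = 0.4650
adj(I−A) = [[0.65, 0.45], [0.05, 0.75]]
(I − A)⁻¹ = adj(I−A) / det(I−A) ≈
  [   1.3978     0.9677]
  [   0.1075     1.6129]
x = (I − A)⁻¹ d = adj(I−A)·d / det(I−A), with det(I−A) = 0.4650:
  x_1 = (0.65·370 + 0.45·340) / 0.4650 = 393.50 / 0.4650 ≈ 846.237
  x_2 = (0.05·370 + 0.75·340) / 0.4650 = 273.50 / 0.4650 ≈ 588.172

x_1 = 846.237, x_2 = 588.172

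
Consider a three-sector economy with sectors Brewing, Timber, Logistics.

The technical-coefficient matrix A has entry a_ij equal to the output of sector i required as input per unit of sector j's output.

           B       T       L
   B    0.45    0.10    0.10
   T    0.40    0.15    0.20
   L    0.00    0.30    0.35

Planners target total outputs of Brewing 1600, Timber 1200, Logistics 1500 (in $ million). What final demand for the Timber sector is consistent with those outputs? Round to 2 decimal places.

d_T = 80.00

I − A =
  [   0.55    -0.10    -0.10]
  [  -0.40     0.85    -0.20]
  [   0.00    -0.30     0.65]
d = (I − A) x:
  d_B = (+0.55)·1600 + (-0.10)·1200 + (-0.10)·1500 = 610.00
  d_T = (-0.40)·1600 + (+0.85)·1200 + (-0.20)·1500 = 80.00
  d_L = (+0.00)·1600 + (-0.30)·1200 + (+0.65)·1500 = 615.00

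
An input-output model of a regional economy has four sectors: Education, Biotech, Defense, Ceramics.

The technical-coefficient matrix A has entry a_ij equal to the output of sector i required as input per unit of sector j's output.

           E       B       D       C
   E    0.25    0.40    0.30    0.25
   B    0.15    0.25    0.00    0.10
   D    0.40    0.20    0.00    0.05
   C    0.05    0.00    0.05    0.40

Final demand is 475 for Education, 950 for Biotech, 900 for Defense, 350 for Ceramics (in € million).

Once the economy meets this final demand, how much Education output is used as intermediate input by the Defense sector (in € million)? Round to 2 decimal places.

I − A =
  [   0.75    -0.40    -0.30    -0.25]
  [  -0.15     0.75     0.00    -0.10]
  [  -0.40    -0.20     1.00    -0.05]
  [  -0.05     0.00    -0.05     0.60]
Compute the cofactors C_ij = (−1)^(i+j)·(3×3 minor ij) of I−A; the adjugate is their transpose:
adj(I−A) = Cᵀ =
  [ 0.447125   0.277500   0.146375   0.244750]
  [ 0.096625   0.357875   0.034125   0.102750]
  [ 0.200875   0.184500   0.290125   0.138625]
  [ 0.054000   0.038500   0.036375   0.403500]
det(I−A) = Σ_j (I−A)_1j·C_1j = (0.75)(0.447125) + (-0.40)(0.096625) + (-0.30)(0.200875) + (-0.25)(0.054000) = 0.22293125
(I − A)⁻¹ = adj(I−A) / det(I−A) ≈
  [   2.0057     1.2448     0.6566     1.0979]
  [   0.4334     1.6053     0.1531     0.4609]
  [   0.9011     0.8276     1.3014     0.6218]
  [   0.2422     0.1727     0.1632     1.8100]
First solve x = (I − A)⁻¹ d = adj(I−A)·d / det(I−A); in particular x_D = (0.200875·475 + 0.184500·950 + 0.290125·900 + 0.138625·350) / 0.22293125 = 580.321875 / 0.22293125 ≈ 2603.1428.
Intermediate flow from E to D: z_ED = a_ED · x_D = 0.30 × 580.321875 / 0.22293125 = 174.0965625 / 0.22293125 ≈ 780.94.

z_ED = 780.94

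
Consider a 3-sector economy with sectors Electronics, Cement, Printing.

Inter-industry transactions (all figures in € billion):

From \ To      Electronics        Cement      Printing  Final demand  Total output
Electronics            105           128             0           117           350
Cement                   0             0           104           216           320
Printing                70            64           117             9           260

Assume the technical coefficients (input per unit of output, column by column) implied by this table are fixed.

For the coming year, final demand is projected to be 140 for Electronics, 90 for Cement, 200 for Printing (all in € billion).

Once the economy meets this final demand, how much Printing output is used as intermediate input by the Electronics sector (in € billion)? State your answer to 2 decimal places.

Technical coefficients a_ij = z_ij / X_j:
  a_EE = 105/350 = 0.30, a_CE = 0/350 = 0.00, a_PE = 70/350 = 0.20
  a_EC = 128/320 = 0.40, a_CC = 0/320 = 0.00, a_PC = 64/320 = 0.20
  a_EP = 0/260 = 0.00, a_CP = 104/260 = 0.40, a_PP = 117/260 = 0.45
I − A =
  [   0.70    -0.40     0.00]
  [   0.00     1.00    -0.40]
  [  -0.20    -0.20     0.55]
Cofactors of I−A, C_ij = (−1)^(i+j)·(minor ij) (rows/columns in the sector order above):
  C_11 = (1.00)(0.55) − (-0.40)(-0.20) = 0.4700
  C_12 = −[(0.00)(0.55) − (-0.40)(-0.20)] = 0.0800
  C_13 = (0.00)(-0.20) − (1.00)(-0.20) = 0.2000
  C_21 = −[(-0.40)(0.55) − (0.00)(-0.20)] = 0.2200
  C_22 = (0.70)(0.55) − (0.00)(-0.20) = 0.3850
  C_23 = −[(0.70)(-0.20) − (-0.40)(-0.20)] = 0.2200
  C_31 = (-0.40)(-0.40) − (0.00)(1.00) = 0.1600
  C_32 = −[(0.70)(-0.40) − (0.00)(0.00)] = 0.2800
  C_33 = (0.70)(1.00) − (-0.40)(0.00) = 0.7000
det(I−A) = Σ_j (I−A)_1j·C_1j = (0.70)(0.4700) + (-0.40)(0.0800) + (0.00)(0.2000) = 0.2970
adj(I−A) = Cᵀ =
  [ 0.4700   0.2200   0.1600]
  [ 0.0800   0.3850   0.2800]
  [ 0.2000   0.2200   0.7000]
(I − A)⁻¹ = adj(I−A) / det(I−A) ≈
  [   1.5825     0.7407     0.5387]
  [   0.2694     1.2963     0.9428]
  [   0.6734     0.7407     2.3569]
First solve x = (I − A)⁻¹ d = adj(I−A)·d / det(I−A); in particular x_E = (0.4700·140 + 0.2200·90 + 0.1600·200) / 0.2970 = 117.60 / 0.2970 ≈ 395.9596.
Intermediate flow from P to E: z_PE = a_PE · x_E = 0.20 × 117.60 / 0.2970 = 23.52 / 0.2970 ≈ 79.19.

z_PE = 79.19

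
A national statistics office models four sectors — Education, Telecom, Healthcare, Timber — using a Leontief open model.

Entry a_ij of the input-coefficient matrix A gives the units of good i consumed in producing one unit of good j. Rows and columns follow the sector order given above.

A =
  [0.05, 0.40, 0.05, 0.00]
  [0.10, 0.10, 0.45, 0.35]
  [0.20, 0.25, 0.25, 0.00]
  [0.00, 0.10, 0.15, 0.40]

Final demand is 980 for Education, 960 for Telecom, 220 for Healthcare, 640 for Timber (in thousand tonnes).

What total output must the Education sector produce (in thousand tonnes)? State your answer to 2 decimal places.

x_1 = 2465.97

I − A =
  [   0.95    -0.40    -0.05     0.00]
  [  -0.10     0.90    -0.45    -0.35]
  [  -0.20    -0.25     0.75     0.00]
  [   0.00    -0.10    -0.15     0.60]
Compute the cofactors C_ij = (−1)^(i+j)·(3×3 minor ij) of I−A; the adjugate is their transpose:
adj(I−A) = Cᵀ =
  [ 0.298125   0.187500   0.154250   0.109375]
  [ 0.109500   0.421500   0.309375   0.245875]
  [ 0.116000   0.190500   0.455750   0.111125]
  [ 0.047250   0.117875   0.165500   0.458125]
det(I−A) = Σ_j (I−A)_1j·C_1j = (0.95)(0.298125) + (-0.40)(0.109500) + (-0.05)(0.116000) + (0.00)(0.047250) = 0.23361875
(I − A)⁻¹ = adj(I−A) / det(I−A) ≈
  [   1.2761     0.8026     0.6603     0.4682]
  [   0.4687     1.8042     1.3243     1.0525]
  [   0.4965     0.8154     1.9508     0.4757]
  [   0.2023     0.5046     0.7084     1.9610]
x = (I − A)⁻¹ d = adj(I−A)·d / det(I−A), with det(I−A) = 0.23361875:
  x_1 = (0.298125·980 + 0.187500·960 + 0.154250·220 + 0.109375·640) / 0.23361875 = 576.0975 / 0.23361875 ≈ 2465.97
  x_2 = (0.109500·980 + 0.421500·960 + 0.309375·220 + 0.245875·640) / 0.23361875 = 737.3725 / 0.23361875 ≈ 3156.31
  x_3 = (0.116000·980 + 0.190500·960 + 0.455750·220 + 0.111125·640) / 0.23361875 = 467.945 / 0.23361875 ≈ 2003.03
  x_4 = (0.047250·980 + 0.117875·960 + 0.165500·220 + 0.458125·640) / 0.23361875 = 489.075 / 0.23361875 ≈ 2093.47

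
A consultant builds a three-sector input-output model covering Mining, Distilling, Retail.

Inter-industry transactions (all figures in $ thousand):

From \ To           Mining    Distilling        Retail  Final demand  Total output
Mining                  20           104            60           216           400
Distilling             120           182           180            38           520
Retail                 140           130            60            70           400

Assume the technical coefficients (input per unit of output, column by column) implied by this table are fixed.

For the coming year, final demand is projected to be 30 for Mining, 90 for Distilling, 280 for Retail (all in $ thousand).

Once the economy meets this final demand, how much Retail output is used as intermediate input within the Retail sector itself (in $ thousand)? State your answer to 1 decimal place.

Technical coefficients a_ij = z_ij / X_j:
  a_MM = 20/400 = 0.05, a_DM = 120/400 = 0.30, a_RM = 140/400 = 0.35
  a_MD = 104/520 = 0.20, a_DD = 182/520 = 0.35, a_RD = 130/520 = 0.25
  a_MR = 60/400 = 0.15, a_DR = 180/400 = 0.45, a_RR = 60/400 = 0.15
I − A =
  [   0.95    -0.20    -0.15]
  [  -0.30     0.65    -0.45]
  [  -0.35    -0.25     0.85]
Cofactors of I−A, C_ij = (−1)^(i+j)·(minor ij) (rows/columns in the sector order above):
  C_11 = (0.65)(0.85) − (-0.45)(-0.25) = 0.4400
  C_12 = −[(-0.30)(0.85) − (-0.45)(-0.35)] = 0.4125
  C_13 = (-0.30)(-0.25) − (0.65)(-0.35) = 0.3025
  C_21 = −[(-0.20)(0.85) − (-0.15)(-0.25)] = 0.2075
  C_22 = (0.95)(0.85) − (-0.15)(-0.35) = 0.7550
  C_23 = −[(0.95)(-0.25) − (-0.20)(-0.35)] = 0.3075
  C_31 = (-0.20)(-0.45) − (-0.15)(0.65) = 0.1875
  C_32 = −[(0.95)(-0.45) − (-0.15)(-0.30)] = 0.4725
  C_33 = (0.95)(0.65) − (-0.20)(-0.30) = 0.5575
det(I−A) = Σ_j (I−A)_1j·C_1j = (0.95)(0.4400) + (-0.20)(0.4125) + (-0.15)(0.3025) = 0.290125
adj(I−A) = Cᵀ =
  [ 0.4400   0.2075   0.1875]
  [ 0.4125   0.7550   0.4725]
  [ 0.3025   0.3075   0.5575]
(I − A)⁻¹ = adj(I−A) / det(I−A) ≈
  [   1.5166     0.7152     0.6463]
  [   1.4218     2.6023     1.6286]
  [   1.0427     1.0599     1.9216]
First solve x = (I − A)⁻¹ d = adj(I−A)·d / det(I−A); in particular x_R = (0.3025·30 + 0.3075·90 + 0.5575·280) / 0.290125 = 192.85 / 0.290125 ≈ 664.713.
Intermediate flow from R to R: z_RR = a_RR · x_R = 0.15 × 192.85 / 0.290125 = 28.9275 / 0.290125 ≈ 99.7.

z_RR = 99.7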